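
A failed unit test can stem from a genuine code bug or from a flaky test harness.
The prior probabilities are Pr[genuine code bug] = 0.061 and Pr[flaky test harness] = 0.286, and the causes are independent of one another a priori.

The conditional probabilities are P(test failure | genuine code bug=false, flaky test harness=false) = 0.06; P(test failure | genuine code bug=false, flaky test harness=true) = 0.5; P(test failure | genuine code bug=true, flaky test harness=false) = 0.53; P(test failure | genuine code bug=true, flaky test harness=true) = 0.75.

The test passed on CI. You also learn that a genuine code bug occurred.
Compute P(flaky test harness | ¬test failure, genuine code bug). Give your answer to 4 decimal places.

Weight on flaky test harness=true, given the evidence: 0.25×0.286 = 0.071500
Denominator P(¬test failure | genuine code bug): 0.47×0.714 + 0.25×0.286 = 0.407080
Posterior = 0.071500 / 0.407080 ≈ 0.1756

P(flaky test harness | ¬test failure, genuine code bug) ≈ 0.1756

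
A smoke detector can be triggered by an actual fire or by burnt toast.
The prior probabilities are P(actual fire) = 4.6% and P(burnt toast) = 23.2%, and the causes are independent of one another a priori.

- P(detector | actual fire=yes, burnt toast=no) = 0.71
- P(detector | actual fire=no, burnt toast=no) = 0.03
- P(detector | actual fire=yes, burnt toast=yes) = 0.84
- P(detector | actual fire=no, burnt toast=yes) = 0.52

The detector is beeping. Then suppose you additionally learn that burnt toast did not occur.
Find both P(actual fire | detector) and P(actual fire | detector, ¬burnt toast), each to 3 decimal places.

P(actual fire | detector) ≈ 0.199; P(actual fire | detector, ¬burnt toast) ≈ 0.533

Numerator (weight on configurations with actual fire): 0.025083 + 0.008964 = 0.034047
Denominator P(detector): 0.03×0.954×0.768 + 0.52×0.954×0.232 + 0.71×0.046×0.768 + 0.84×0.046×0.232 = 0.171118
P(actual fire | detector) = 0.034047/0.171118 ≈ 0.199

Now also conditioning on burnt toast≠true:
Sum P(detector|·) weighted by the priors over both values of actual fire:
  P(detector | ¬burnt toast) = 0.03·0.954 + 0.71·0.046
        = 0.028620 + 0.032660 = 0.061280
Configurations with actual fire contribute 0.032660, so
  P(actual fire | detector, ¬burnt toast) = 0.032660 / 0.061280 ≈ 0.533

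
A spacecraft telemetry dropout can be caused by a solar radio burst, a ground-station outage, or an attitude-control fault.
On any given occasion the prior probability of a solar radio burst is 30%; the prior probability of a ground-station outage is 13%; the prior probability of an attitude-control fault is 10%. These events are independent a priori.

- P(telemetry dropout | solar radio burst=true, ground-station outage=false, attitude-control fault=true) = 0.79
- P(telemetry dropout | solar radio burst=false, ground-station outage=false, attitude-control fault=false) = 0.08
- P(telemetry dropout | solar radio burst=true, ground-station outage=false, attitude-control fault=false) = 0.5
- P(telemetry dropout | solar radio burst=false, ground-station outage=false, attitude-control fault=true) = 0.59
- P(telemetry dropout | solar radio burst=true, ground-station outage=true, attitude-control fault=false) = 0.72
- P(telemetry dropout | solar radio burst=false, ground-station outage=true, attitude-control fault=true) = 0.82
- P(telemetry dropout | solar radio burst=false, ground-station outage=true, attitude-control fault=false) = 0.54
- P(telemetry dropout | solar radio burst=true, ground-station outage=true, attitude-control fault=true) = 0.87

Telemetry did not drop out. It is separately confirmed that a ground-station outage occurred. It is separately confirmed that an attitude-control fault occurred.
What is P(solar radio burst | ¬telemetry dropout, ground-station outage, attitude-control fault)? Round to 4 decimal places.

P(solar radio burst | ¬telemetry dropout, ground-station outage, attitude-control fault) ≈ 0.2364

Sum P(¬telemetry dropout|·) weighted by the priors over both values of solar radio burst:
  P(¬telemetry dropout | ground-station outage, attitude-control fault) = 0.18×0.7 + 0.13×0.3
        = 0.126000 + 0.039000 = 0.165000
Configurations with solar radio burst contribute 0.039000, so
  P(solar radio burst | ¬telemetry dropout, ground-station outage, attitude-control fault) = 0.039000 / 0.165000 ≈ 0.2364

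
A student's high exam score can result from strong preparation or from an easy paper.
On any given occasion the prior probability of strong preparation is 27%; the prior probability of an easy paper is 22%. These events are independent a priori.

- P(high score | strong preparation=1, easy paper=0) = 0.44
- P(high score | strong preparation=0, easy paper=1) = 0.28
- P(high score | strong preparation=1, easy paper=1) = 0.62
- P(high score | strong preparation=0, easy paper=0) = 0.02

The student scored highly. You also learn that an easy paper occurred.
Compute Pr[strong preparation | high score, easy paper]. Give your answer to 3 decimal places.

Pr[strong preparation | high score, easy paper] ≈ 0.450

Sum P(high score|·) weighted by the priors over both values of strong preparation:
  P(high score | easy paper) = 0.28·0.73 + 0.62·0.27
        = 0.204400 + 0.167400 = 0.371800
Keeping only the strong preparation-present terms gives 0.167400, so
  P(strong preparation | high score, easy paper) = 0.167400 / 0.371800 ≈ 0.450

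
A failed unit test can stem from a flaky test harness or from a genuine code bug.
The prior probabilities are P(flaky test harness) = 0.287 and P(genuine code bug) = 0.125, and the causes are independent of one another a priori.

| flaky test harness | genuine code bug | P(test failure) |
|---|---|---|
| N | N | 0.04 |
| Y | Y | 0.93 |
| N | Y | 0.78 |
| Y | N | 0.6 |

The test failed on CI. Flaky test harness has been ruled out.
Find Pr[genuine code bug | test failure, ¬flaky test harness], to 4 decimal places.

P(test failure | ¬flaky test harness) = 0.04×0.875 + 0.78×0.125 = 0.035000 + 0.097500 = 0.132500
Of this, 0.097500 comes from 0.78×0.125 (the genuine code bug=true cases).
So P(genuine code bug | test failure, ¬flaky test harness) = 0.097500/0.132500 ≈ 0.7358.

Pr[genuine code bug | test failure, ¬flaky test harness] ≈ 0.7358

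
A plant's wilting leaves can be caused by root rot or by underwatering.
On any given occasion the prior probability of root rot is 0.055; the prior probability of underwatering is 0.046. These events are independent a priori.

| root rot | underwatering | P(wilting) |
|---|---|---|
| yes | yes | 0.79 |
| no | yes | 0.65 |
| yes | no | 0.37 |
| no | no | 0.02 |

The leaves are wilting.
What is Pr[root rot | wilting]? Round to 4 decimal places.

P(wilting) = 0.02×0.945×0.954 + 0.65×0.945×0.046 + 0.37×0.055×0.954 + 0.79×0.055×0.046 = 0.018031 + 0.028255 + 0.019414 + 0.001999 = 0.067699
The root rot-present share is 0.019414 + 0.001999 = 0.021413.
P(root rot | wilting) = 0.021413 / 0.067699 ≈ 0.3163

Pr[root rot | wilting] ≈ 0.3163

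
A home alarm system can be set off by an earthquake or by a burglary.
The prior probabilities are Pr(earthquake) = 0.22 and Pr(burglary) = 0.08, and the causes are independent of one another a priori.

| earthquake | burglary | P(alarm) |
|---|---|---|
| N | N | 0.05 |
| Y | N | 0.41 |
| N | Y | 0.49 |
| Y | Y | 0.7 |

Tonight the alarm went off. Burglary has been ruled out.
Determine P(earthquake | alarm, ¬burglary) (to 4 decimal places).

P(earthquake | alarm, ¬burglary) ≈ 0.6981

For the numerator, keep only earthquake=true terms: 0.41·0.22 = 0.090200
Normalizer over all consistent configurations: 0.05·0.78 + 0.41·0.22 = 0.129200
P(earthquake | alarm, ¬burglary) = 0.090200/0.129200 ≈ 0.6981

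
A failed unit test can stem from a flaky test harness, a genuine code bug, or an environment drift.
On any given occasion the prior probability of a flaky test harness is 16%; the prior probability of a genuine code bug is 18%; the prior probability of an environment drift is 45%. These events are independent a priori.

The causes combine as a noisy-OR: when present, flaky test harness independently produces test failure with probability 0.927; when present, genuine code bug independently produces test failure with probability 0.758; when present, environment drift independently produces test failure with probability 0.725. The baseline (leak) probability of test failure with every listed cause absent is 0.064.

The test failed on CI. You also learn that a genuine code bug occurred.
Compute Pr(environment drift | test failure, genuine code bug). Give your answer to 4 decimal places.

Under noisy-OR, P(test failure | causes) = 1 − (1−0.064)·∏(1−qᵢ) over the active causes.
Numerator (weight on configurations with environment drift): 0.354454 + 0.071673 = 0.426127
The normalizing constant is 0.773488×0.84×0.55 + 0.937709×0.84×0.45 + 0.983465×0.16×0.55 + 0.995453×0.16×0.45 = 0.870023
P(environment drift | test failure, genuine code bug) = 0.426127/0.870023 ≈ 0.4898

Pr(environment drift | test failure, genuine code bug) ≈ 0.4898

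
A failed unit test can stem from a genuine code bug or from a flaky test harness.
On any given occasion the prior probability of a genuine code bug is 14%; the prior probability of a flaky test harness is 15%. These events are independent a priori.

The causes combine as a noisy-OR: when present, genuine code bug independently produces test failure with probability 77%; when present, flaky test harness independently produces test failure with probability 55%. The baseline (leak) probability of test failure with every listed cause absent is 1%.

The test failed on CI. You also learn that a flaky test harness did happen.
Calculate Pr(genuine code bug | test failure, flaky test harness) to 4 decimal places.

Under noisy-OR, P(test failure | causes) = 1 − (1−0.01)·∏(1−qᵢ) over the active causes.
P(test failure | flaky test harness) = 0.5545*0.86 + 0.897535*0.14 = 0.476870 + 0.125655 = 0.602525
Restricting to configurations with genuine code bug present: 0.897535*0.14 = 0.125655.
P(genuine code bug | test failure, flaky test harness) = 0.125655 / 0.602525 ≈ 0.2085

Pr(genuine code bug | test failure, flaky test harness) ≈ 0.2085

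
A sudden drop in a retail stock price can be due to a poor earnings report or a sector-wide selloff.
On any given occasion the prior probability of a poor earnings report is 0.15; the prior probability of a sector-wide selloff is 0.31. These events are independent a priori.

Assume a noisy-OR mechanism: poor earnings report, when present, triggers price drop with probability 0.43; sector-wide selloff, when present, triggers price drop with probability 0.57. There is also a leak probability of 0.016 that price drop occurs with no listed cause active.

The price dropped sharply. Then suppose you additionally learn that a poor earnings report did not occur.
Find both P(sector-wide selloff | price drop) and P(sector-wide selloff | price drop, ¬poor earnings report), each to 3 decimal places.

P(sector-wide selloff | price drop) ≈ 0.774; P(sector-wide selloff | price drop, ¬poor earnings report) ≈ 0.942

Under noisy-OR, P(price drop | causes) = 1 − (1−0.016)·∏(1−qᵢ) over the active causes.
Weight on sector-wide selloff=true, given the evidence: 0.152008 + 0.035285 = 0.187293
The normalizing constant is 0.016×0.85×0.69 + 0.57688×0.85×0.31 + 0.43912×0.15×0.69 + 0.758822×0.15×0.31 = 0.242126
Posterior = 0.187293 / 0.242126 ≈ 0.774

Now condition on the additional information:
Enumerate both values of sector-wide selloff and weight by the priors:
  P(price drop | ¬poor earnings report) = 0.016·0.69 + 0.57688·0.31
        = 0.011040 + 0.178833 = 0.189873
Keeping only the sector-wide selloff-present terms gives 0.178833, so
  P(sector-wide selloff | price drop, ¬poor earnings report) = 0.178833 / 0.189873 ≈ 0.942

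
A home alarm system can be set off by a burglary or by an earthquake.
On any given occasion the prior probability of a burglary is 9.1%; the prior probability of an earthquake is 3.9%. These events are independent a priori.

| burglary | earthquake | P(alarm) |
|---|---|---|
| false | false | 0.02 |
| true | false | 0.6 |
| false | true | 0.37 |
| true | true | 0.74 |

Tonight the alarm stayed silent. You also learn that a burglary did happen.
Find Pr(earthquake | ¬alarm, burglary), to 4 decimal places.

P(¬alarm | burglary) = 0.4×0.961 + 0.26×0.039 = 0.384400 + 0.010140 = 0.394540
Of this, 0.010140 comes from 0.26×0.039 (the earthquake=true cases).
So P(earthquake | ¬alarm, burglary) = 0.010140/0.394540 ≈ 0.0257.

Pr(earthquake | ¬alarm, burglary) ≈ 0.0257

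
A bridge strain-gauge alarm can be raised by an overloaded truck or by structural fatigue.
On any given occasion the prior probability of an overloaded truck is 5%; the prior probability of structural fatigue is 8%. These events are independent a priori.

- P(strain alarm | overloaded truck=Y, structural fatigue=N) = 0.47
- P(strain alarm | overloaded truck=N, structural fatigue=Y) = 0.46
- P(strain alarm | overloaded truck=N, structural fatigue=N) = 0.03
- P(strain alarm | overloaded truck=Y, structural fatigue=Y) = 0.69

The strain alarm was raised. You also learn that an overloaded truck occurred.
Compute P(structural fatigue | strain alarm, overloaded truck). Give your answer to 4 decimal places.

P(structural fatigue | strain alarm, overloaded truck) ≈ 0.1132

For the numerator, keep only structural fatigue=true terms: 0.69·0.08 = 0.055200
Denominator P(strain alarm | overloaded truck): 0.47·0.92 + 0.69·0.08 = 0.487600
Posterior = 0.055200 / 0.487600 ≈ 0.1132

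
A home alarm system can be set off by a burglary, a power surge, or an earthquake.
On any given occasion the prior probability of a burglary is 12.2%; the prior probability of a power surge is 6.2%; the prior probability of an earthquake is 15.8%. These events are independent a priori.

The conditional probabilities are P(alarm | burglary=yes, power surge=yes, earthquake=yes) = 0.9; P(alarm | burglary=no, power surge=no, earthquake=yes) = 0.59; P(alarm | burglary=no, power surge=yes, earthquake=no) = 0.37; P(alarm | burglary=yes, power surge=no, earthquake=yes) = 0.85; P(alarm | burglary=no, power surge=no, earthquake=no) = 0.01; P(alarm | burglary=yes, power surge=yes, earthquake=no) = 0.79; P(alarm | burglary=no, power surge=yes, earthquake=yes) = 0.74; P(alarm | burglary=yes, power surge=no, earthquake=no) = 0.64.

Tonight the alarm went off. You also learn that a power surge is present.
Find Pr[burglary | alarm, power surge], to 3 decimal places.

Pr[burglary | alarm, power surge] ≈ 0.208

Weight on burglary=true, given the evidence: 0.081152 + 0.017348 = 0.098500
Denominator P(alarm | power surge): 0.37·0.878·0.842 + 0.74·0.878·0.158 + 0.79·0.122·0.842 + 0.9·0.122·0.158 = 0.474688
P(burglary | alarm, power surge) = 0.098500/0.474688 ≈ 0.208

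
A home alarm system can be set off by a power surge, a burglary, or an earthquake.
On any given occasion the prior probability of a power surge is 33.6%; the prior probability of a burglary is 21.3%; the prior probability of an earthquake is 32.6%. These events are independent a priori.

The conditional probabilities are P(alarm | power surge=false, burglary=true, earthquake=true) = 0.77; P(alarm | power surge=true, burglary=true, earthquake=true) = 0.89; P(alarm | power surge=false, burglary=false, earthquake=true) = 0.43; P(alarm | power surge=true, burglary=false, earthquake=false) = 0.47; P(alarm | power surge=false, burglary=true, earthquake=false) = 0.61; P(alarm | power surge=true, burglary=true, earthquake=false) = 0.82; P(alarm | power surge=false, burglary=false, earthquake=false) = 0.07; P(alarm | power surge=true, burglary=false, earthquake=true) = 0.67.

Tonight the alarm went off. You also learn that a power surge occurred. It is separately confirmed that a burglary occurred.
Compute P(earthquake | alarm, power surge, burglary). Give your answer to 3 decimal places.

P(earthquake | alarm, power surge, burglary) ≈ 0.344

For the numerator, keep only earthquake=true terms: 0.89×0.326 = 0.290140
Normalizer over all consistent configurations: 0.82×0.674 + 0.89×0.326 = 0.842820
P(earthquake | alarm, power surge, burglary) = 0.290140/0.842820 ≈ 0.344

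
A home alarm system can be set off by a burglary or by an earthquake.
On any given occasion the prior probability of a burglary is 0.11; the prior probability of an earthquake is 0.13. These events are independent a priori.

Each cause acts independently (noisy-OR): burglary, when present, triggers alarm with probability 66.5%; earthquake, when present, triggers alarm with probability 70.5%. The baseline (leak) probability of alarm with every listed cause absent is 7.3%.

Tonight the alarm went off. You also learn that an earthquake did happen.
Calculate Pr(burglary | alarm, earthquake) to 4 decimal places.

Pr(burglary | alarm, earthquake) ≈ 0.1338

Under noisy-OR, P(alarm | causes) = 1 − (1−0.073)·∏(1−qᵢ) over the active causes.
Enumerate both values of burglary and weight by the priors:
  P(alarm | earthquake) = 0.726535*0.89 + 0.908389*0.11
        = 0.646616 + 0.099923 = 0.746539
Configurations with burglary contribute 0.099923, so
  P(burglary | alarm, earthquake) = 0.099923 / 0.746539 ≈ 0.1338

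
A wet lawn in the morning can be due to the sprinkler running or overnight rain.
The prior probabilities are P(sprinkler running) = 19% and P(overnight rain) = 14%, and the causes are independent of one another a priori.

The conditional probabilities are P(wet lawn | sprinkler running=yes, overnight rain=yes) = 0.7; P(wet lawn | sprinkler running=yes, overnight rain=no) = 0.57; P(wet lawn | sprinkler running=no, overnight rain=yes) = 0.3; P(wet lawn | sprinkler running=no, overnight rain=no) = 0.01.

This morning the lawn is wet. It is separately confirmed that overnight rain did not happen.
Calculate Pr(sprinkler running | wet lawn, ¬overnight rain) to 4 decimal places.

Pr(sprinkler running | wet lawn, ¬overnight rain) ≈ 0.9304

P(wet lawn | ¬overnight rain) = 0.01*0.81 + 0.57*0.19 = 0.008100 + 0.108300 = 0.116400
Of this, 0.108300 comes from 0.57*0.19 (the sprinkler running=true cases).
Hence the posterior is 0.108300/0.116400 ≈ 0.9304.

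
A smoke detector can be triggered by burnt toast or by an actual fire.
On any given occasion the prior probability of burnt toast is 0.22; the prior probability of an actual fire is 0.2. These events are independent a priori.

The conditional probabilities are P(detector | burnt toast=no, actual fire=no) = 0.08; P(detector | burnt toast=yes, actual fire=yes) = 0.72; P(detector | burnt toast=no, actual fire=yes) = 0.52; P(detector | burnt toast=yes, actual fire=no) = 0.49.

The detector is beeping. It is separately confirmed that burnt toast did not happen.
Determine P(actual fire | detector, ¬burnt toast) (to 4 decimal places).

P(actual fire | detector, ¬burnt toast) ≈ 0.6190

Sum P(detector|·) weighted by the priors over both values of actual fire:
  P(detector | ¬burnt toast) = 0.08×0.8 + 0.52×0.2
        = 0.064000 + 0.104000 = 0.168000
The terms with actual fire present sum to 0.104000, so
  P(actual fire | detector, ¬burnt toast) = 0.104000 / 0.168000 ≈ 0.6190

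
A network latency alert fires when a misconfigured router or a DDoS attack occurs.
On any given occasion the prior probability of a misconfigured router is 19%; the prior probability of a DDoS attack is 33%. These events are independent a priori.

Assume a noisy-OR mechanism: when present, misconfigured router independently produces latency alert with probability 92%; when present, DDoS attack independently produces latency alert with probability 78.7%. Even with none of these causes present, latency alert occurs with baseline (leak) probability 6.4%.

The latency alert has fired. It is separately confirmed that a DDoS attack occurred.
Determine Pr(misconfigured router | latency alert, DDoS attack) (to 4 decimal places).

Under noisy-OR, P(latency alert | causes) = 1 − (1−0.064)·∏(1−qᵢ) over the active causes.
Sum P(latency alert|·) weighted by the priors over both values of misconfigured router:
  P(latency alert | DDoS attack) = 0.800632×0.81 + 0.984051×0.19
        = 0.648512 + 0.186970 = 0.835482
The terms with misconfigured router present sum to 0.186970, so
  P(misconfigured router | latency alert, DDoS attack) = 0.186970 / 0.835482 ≈ 0.2238

Pr(misconfigured router | latency alert, DDoS attack) ≈ 0.2238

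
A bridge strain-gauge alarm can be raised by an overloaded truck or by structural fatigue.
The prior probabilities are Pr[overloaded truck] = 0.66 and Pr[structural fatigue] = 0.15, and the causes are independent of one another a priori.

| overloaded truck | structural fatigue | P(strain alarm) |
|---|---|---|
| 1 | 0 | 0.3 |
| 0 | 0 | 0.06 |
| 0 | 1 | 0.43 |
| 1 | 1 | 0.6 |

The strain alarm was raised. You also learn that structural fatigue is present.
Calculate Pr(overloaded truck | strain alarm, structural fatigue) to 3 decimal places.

Pr(overloaded truck | strain alarm, structural fatigue) ≈ 0.730

Numerator (weight on configurations with overloaded truck): 0.6×0.66 = 0.396000
Normalizer over all consistent configurations: 0.43×0.34 + 0.6×0.66 = 0.542200
P(overloaded truck | strain alarm, structural fatigue) = 0.396000/0.542200 ≈ 0.730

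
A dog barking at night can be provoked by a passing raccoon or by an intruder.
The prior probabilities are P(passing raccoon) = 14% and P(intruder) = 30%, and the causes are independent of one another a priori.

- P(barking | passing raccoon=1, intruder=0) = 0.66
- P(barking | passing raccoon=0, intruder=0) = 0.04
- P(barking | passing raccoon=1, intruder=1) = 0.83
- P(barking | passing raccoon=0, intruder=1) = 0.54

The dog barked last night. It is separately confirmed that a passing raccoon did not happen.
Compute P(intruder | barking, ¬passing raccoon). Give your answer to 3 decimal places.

P(barking | ¬passing raccoon) = 0.04*0.7 + 0.54*0.3 = 0.028000 + 0.162000 = 0.190000
Restricting to configurations with intruder present: 0.54*0.3 = 0.162000.
So P(intruder | barking, ¬passing raccoon) = 0.162000/0.190000 ≈ 0.853.

P(intruder | barking, ¬passing raccoon) ≈ 0.853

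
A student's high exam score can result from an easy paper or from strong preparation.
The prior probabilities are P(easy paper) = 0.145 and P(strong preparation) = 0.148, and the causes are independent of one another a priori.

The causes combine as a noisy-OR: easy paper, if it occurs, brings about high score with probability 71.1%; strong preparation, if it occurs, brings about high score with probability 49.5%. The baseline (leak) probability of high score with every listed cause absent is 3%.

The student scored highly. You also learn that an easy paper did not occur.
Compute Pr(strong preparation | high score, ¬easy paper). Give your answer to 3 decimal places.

Pr(strong preparation | high score, ¬easy paper) ≈ 0.747

Under noisy-OR, P(high score | causes) = 1 − (1−0.03)·∏(1−qᵢ) over the active causes.
P(high score | ¬easy paper) = 0.03×0.852 + 0.51015×0.148 = 0.025560 + 0.075502 = 0.101062
Of this, 0.075502 comes from 0.51015×0.148 (the strong preparation=true cases).
Hence the posterior is 0.075502/0.101062 ≈ 0.747.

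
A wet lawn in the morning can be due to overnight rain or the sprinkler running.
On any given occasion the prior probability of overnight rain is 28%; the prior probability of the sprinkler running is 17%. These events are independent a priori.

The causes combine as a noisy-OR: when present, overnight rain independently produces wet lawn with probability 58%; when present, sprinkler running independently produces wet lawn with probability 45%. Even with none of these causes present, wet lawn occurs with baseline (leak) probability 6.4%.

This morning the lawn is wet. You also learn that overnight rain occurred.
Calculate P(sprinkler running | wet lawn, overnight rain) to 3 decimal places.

P(sprinkler running | wet lawn, overnight rain) ≈ 0.209

Under noisy-OR, P(wet lawn | causes) = 1 − (1−0.064)·∏(1−qᵢ) over the active causes.
P(wet lawn | overnight rain) = 0.60688*0.83 + 0.783784*0.17 = 0.503710 + 0.133243 = 0.636953
Of this, 0.133243 comes from 0.783784*0.17 (the sprinkler running=true cases).
P(sprinkler running | wet lawn, overnight rain) = 0.133243 / 0.636953 ≈ 0.209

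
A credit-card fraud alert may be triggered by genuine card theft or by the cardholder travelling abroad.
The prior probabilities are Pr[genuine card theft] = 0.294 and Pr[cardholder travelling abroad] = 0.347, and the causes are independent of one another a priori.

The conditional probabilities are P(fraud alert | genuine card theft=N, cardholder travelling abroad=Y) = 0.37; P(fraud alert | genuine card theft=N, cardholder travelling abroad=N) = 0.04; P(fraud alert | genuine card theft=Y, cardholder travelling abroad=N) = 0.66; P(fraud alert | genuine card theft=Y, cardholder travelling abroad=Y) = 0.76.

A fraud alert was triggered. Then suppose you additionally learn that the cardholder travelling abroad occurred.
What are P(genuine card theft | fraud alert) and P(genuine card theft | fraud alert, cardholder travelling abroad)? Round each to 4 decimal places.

P(genuine card theft | fraud alert) ≈ 0.6519; P(genuine card theft | fraud alert, cardholder travelling abroad) ≈ 0.4610

Enumerate the 4 (genuine card theft, cardholder travelling abroad) configurations and weight by the priors:
  P(fraud alert) = 0.04×0.706×0.653 + 0.37×0.706×0.347 + 0.66×0.294×0.653 + 0.76×0.294×0.347
        = 0.018441 + 0.090643 + 0.126708 + 0.077534 = 0.313326
Configurations with genuine card theft contribute 0.204242, so
  P(genuine card theft | fraud alert) = 0.204242 / 0.313326 ≈ 0.6519

With the extra evidence:
P(fraud alert | cardholder travelling abroad) = 0.37*0.706 + 0.76*0.294 = 0.261220 + 0.223440 = 0.484660
Restricting to configurations with genuine card theft present: 0.76*0.294 = 0.223440.
P(genuine card theft | fraud alert, cardholder travelling abroad) = 0.223440 / 0.484660 ≈ 0.4610
— cardholder travelling abroad explains away the evidence for genuine card theft.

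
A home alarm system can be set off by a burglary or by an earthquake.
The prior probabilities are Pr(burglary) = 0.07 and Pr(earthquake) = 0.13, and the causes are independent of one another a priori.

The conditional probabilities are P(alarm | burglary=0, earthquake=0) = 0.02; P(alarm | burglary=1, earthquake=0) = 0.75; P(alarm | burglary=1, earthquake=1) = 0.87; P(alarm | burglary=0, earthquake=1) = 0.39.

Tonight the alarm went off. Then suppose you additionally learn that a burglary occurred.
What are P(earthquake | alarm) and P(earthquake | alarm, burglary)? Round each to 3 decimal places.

P(earthquake | alarm) ≈ 0.471; P(earthquake | alarm, burglary) ≈ 0.148

P(alarm) = 0.02*0.93*0.87 + 0.39*0.93*0.13 + 0.75*0.07*0.87 + 0.87*0.07*0.13 = 0.016182 + 0.047151 + 0.045675 + 0.007917 = 0.116925
Restricting to configurations with earthquake present: 0.047151 + 0.007917 = 0.055068.
So P(earthquake | alarm) = 0.055068/0.116925 ≈ 0.471.

Now condition on the additional information:
Numerator (weight on configurations with earthquake): 0.87·0.13 = 0.113100
The normalizing constant is 0.75·0.87 + 0.87·0.13 = 0.765600
Posterior = 0.113100 / 0.765600 ≈ 0.148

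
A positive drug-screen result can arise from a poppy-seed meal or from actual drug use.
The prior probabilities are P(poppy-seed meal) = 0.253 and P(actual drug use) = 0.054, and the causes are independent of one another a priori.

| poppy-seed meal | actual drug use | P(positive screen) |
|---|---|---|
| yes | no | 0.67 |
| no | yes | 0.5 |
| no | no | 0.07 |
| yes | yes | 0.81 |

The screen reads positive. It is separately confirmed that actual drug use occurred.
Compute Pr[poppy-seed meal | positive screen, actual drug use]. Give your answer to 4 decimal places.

Pr[poppy-seed meal | positive screen, actual drug use] ≈ 0.3543

P(positive screen | actual drug use) = 0.5*0.747 + 0.81*0.253 = 0.373500 + 0.204930 = 0.578430
The poppy-seed meal-present share is 0.81*0.253 = 0.204930.
P(poppy-seed meal | positive screen, actual drug use) = 0.204930 / 0.578430 ≈ 0.3543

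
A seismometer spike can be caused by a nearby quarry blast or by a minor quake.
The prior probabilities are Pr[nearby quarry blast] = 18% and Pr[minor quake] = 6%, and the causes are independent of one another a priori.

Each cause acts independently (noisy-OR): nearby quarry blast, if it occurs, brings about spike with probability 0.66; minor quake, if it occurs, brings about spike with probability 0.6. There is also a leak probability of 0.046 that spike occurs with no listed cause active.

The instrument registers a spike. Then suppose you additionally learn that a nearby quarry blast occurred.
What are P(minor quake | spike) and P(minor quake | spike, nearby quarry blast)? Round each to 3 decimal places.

P(minor quake | spike) ≈ 0.210; P(minor quake | spike, nearby quarry blast) ≈ 0.076

Under noisy-OR, P(spike | causes) = 1 − (1−0.046)·∏(1−qᵢ) over the active causes.
Enumerate the 4 (nearby quarry blast, minor quake) configurations and weight by the priors:
  P(spike) = 0.046*0.82*0.94 + 0.6184*0.82*0.06 + 0.67564*0.18*0.94 + 0.870256*0.18*0.06
        = 0.035457 + 0.030425 + 0.114318 + 0.009399 = 0.189599
Keeping only the minor quake-present terms gives 0.039824, so
  P(minor quake | spike) = 0.039824 / 0.189599 ≈ 0.210

With the extra evidence:
P(spike | nearby quarry blast) = 0.67564*0.94 + 0.870256*0.06 = 0.635102 + 0.052215 = 0.687317
Of this, 0.052215 comes from 0.870256*0.06 (the minor quake=true cases).
So P(minor quake | spike, nearby quarry blast) = 0.052215/0.687317 ≈ 0.076.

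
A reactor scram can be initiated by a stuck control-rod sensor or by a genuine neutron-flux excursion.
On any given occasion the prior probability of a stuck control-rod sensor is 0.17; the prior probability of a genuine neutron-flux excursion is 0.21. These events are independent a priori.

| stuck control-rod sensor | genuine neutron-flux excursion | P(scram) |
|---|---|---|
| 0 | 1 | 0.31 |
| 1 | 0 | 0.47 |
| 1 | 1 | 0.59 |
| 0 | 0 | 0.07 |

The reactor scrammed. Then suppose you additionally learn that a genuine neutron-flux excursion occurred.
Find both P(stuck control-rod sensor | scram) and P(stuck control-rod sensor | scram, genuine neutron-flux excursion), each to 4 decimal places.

P(stuck control-rod sensor | scram) ≈ 0.4572; P(stuck control-rod sensor | scram, genuine neutron-flux excursion) ≈ 0.2805

P(scram) = 0.07*0.83*0.79 + 0.31*0.83*0.21 + 0.47*0.17*0.79 + 0.59*0.17*0.21 = 0.045899 + 0.054033 + 0.063121 + 0.021063 = 0.184116
Of this, 0.084184 comes from 0.063121 + 0.021063 (the stuck control-rod sensor=true cases).
So P(stuck control-rod sensor | scram) = 0.084184/0.184116 ≈ 0.4572.

Now condition on the additional information:
Weight on stuck control-rod sensor=true, given the evidence: 0.59·0.17 = 0.100300
Denominator P(scram | genuine neutron-flux excursion): 0.31·0.83 + 0.59·0.17 = 0.357600
P(stuck control-rod sensor | scram, genuine neutron-flux excursion) = 0.100300/0.357600 ≈ 0.2805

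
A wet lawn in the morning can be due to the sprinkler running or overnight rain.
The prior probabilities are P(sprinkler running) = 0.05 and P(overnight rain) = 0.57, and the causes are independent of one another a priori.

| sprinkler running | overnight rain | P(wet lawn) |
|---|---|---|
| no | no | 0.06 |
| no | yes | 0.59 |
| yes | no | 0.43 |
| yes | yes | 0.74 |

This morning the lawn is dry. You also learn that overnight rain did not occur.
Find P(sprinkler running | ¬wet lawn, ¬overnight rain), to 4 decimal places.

P(sprinkler running | ¬wet lawn, ¬overnight rain) ≈ 0.0309

P(¬wet lawn | ¬overnight rain) = 0.94*0.95 + 0.57*0.05 = 0.893000 + 0.028500 = 0.921500
The sprinkler running-present share is 0.57*0.05 = 0.028500.
P(sprinkler running | ¬wet lawn, ¬overnight rain) = 0.028500 / 0.921500 ≈ 0.0309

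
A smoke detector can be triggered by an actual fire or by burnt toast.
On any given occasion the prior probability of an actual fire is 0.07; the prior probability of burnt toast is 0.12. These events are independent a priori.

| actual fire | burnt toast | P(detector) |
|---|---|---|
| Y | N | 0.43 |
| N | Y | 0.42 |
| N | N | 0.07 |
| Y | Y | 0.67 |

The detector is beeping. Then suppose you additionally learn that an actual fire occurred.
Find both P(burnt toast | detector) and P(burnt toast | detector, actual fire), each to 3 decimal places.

P(burnt toast | detector) ≈ 0.385; P(burnt toast | detector, actual fire) ≈ 0.175

P(detector) = 0.07×0.93×0.88 + 0.42×0.93×0.12 + 0.43×0.07×0.88 + 0.67×0.07×0.12 = 0.057288 + 0.046872 + 0.026488 + 0.005628 = 0.136276
Of this, 0.052500 comes from 0.046872 + 0.005628 (the burnt toast=true cases).
P(burnt toast | detector) = 0.052500 / 0.136276 ≈ 0.385

With the extra evidence:
P(detector | actual fire) = 0.43*0.88 + 0.67*0.12 = 0.378400 + 0.080400 = 0.458800
Of this, 0.080400 comes from 0.67*0.12 (the burnt toast=true cases).
P(burnt toast | detector, actual fire) = 0.080400 / 0.458800 ≈ 0.175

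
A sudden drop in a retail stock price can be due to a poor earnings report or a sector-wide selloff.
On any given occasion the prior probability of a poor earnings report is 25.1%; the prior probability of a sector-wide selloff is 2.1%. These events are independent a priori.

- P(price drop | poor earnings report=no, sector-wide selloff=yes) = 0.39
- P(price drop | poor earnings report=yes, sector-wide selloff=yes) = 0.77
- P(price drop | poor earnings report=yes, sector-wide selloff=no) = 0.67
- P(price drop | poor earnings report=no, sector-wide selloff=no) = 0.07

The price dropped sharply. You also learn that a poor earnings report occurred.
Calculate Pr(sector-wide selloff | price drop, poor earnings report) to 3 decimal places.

Numerator (weight on configurations with sector-wide selloff): 0.77·0.021 = 0.016170
The normalizing constant is 0.67·0.979 + 0.77·0.021 = 0.672100
P(sector-wide selloff | price drop, poor earnings report) = 0.016170/0.672100 ≈ 0.024

Pr(sector-wide selloff | price drop, poor earnings report) ≈ 0.024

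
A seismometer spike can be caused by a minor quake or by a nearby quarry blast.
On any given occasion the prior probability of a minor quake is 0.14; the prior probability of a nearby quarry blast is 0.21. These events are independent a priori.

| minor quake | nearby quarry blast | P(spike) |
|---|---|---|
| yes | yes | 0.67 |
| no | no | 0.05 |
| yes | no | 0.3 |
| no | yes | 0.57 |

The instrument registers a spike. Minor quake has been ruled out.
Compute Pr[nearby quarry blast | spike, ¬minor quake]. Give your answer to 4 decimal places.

For the numerator, keep only nearby quarry blast=true terms: 0.57*0.21 = 0.119700
Normalizer over all consistent configurations: 0.05*0.79 + 0.57*0.21 = 0.159200
P(nearby quarry blast | spike, ¬minor quake) = 0.119700/0.159200 ≈ 0.7519

Pr[nearby quarry blast | spike, ¬minor quake] ≈ 0.7519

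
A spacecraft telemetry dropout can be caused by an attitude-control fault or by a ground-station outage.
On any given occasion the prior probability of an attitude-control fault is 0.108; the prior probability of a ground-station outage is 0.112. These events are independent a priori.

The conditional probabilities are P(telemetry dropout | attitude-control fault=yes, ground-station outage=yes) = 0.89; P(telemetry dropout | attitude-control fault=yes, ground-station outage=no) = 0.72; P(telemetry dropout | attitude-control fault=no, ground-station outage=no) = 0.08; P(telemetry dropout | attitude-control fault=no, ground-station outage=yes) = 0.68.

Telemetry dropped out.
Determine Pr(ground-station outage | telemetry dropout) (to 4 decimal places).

P(telemetry dropout) = 0.08×0.892×0.888 + 0.68×0.892×0.112 + 0.72×0.108×0.888 + 0.89×0.108×0.112 = 0.063368 + 0.067935 + 0.069051 + 0.010765 = 0.211119
The ground-station outage-present share is 0.067935 + 0.010765 = 0.078700.
Hence the posterior is 0.078700/0.211119 ≈ 0.3728.

Pr(ground-station outage | telemetry dropout) ≈ 0.3728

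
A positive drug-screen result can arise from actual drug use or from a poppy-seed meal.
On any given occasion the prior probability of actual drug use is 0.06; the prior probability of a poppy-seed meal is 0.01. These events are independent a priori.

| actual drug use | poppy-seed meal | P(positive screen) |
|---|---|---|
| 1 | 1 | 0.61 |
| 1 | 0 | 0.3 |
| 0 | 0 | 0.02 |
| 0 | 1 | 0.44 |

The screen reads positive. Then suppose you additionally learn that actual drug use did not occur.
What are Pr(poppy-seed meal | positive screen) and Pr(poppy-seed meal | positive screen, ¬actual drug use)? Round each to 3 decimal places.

Enumerate the 4 (actual drug use, poppy-seed meal) configurations and weight by the priors:
  P(positive screen) = 0.02*0.94*0.99 + 0.44*0.94*0.01 + 0.3*0.06*0.99 + 0.61*0.06*0.01
        = 0.018612 + 0.004136 + 0.017820 + 0.000366 = 0.040934
Configurations with poppy-seed meal contribute 0.004502, so
  P(poppy-seed meal | positive screen) = 0.004502 / 0.040934 ≈ 0.110

Now also conditioning on actual drug use≠true:
By total probability over both values of poppy-seed meal:
  P(positive screen | ¬actual drug use) = 0.02*0.99 + 0.44*0.01
        = 0.019800 + 0.004400 = 0.024200
The terms with poppy-seed meal present sum to 0.004400, so
  P(poppy-seed meal | positive screen, ¬actual drug use) = 0.004400 / 0.024200 ≈ 0.182
With actual drug use excluded, poppy-seed meal must carry more of the explanatory weight for the positive screen.

Pr(poppy-seed meal | positive screen) ≈ 0.110; Pr(poppy-seed meal | positive screen, ¬actual drug use) ≈ 0.182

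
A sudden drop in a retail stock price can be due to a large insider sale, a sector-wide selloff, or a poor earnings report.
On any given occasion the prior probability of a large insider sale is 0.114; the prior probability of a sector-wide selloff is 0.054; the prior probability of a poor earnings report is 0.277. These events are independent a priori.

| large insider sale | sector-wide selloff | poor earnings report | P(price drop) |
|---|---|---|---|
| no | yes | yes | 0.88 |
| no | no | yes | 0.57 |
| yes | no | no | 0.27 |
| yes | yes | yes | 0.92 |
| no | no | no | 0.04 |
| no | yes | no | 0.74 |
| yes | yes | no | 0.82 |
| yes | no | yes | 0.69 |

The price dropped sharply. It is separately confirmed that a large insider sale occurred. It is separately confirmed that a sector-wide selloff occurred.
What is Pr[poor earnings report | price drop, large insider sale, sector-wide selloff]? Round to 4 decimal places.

Pr[poor earnings report | price drop, large insider sale, sector-wide selloff] ≈ 0.3006

P(price drop | large insider sale, sector-wide selloff) = 0.82·0.723 + 0.92·0.277 = 0.592860 + 0.254840 = 0.847700
The poor earnings report-present share is 0.92·0.277 = 0.254840.
P(poor earnings report | price drop, large insider sale, sector-wide selloff) = 0.254840 / 0.847700 ≈ 0.3006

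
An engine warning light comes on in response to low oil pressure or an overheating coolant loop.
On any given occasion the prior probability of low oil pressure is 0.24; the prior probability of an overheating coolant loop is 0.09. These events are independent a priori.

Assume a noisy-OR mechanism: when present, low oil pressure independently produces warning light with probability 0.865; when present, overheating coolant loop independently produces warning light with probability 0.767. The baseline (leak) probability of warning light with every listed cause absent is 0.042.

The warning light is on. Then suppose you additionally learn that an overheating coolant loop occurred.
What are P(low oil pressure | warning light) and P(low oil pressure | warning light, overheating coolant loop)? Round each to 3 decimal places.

Under noisy-OR, P(warning light | causes) = 1 − (1−0.042)·∏(1−qᵢ) over the active causes.
For the numerator, keep only low oil pressure=true terms: 0.190154 + 0.020949 = 0.211103
The normalizing constant is 0.042*0.76*0.91 + 0.776786*0.76*0.09 + 0.87067*0.24*0.91 + 0.969866*0.24*0.09 = 0.293282
Posterior = 0.211103 / 0.293282 ≈ 0.720

Now also conditioning on overheating coolant loop=true:
P(warning light | overheating coolant loop) = 0.776786·0.76 + 0.969866·0.24 = 0.590357 + 0.232768 = 0.823125
Restricting to configurations with low oil pressure present: 0.969866·0.24 = 0.232768.
Hence the posterior is 0.232768/0.823125 ≈ 0.283.
The drop from 0.720 to 0.283 is the explaining-away (discounting) effect.

P(low oil pressure | warning light) ≈ 0.720; P(low oil pressure | warning light, overheating coolant loop) ≈ 0.283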